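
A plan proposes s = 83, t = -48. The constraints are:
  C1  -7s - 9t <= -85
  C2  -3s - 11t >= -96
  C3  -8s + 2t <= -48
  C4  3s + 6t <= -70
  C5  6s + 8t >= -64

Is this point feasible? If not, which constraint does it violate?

Constraint C4: 3s + 6t = -39, which is not ≤ -70. All other constraints are satisfied.

not feasible — violates C4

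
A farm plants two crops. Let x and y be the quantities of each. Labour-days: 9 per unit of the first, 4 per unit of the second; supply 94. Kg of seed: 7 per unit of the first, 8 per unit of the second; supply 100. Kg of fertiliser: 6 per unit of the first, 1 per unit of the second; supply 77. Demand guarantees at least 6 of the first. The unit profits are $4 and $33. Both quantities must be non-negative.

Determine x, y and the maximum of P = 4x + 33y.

Feasible corners and P = 4x + 33y:
  (94/9, 0) → P = 376/9
  (6, 0) → P = 24
  (8, 11/2) → P = 427/2
  (6, 29/4) → P = 1053/4

At the optimal vertex, 7x + 8y = 100 and x = 6.
Solving simultaneously gives x = 6, y = 29/4.

x = 6, y = 29/4, maximum P = 1053/4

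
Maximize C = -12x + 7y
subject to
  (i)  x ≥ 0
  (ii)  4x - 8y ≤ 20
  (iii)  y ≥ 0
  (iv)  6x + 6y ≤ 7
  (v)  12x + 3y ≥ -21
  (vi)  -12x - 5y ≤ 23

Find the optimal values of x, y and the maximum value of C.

x = 0, y = 7/6, maximum C = 49/6

Vertices and C = -12x + 7y:
  (0, 0) → C = 0
  (0, 7/6) → C = 49/6
  (7/6, 0) → C = -14

The binding constraints are x = 0 and 6x + 6y = 7.
Solving simultaneously gives x = 0, y = 7/6.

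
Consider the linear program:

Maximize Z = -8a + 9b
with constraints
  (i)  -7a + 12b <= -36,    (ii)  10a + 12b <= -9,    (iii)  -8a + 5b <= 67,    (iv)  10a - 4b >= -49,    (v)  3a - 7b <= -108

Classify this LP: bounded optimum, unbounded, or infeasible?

infeasible

The boundaries -7a + 12b = -36 and 10a + 12b = -9 meet at (27/17, -141/68), but that point violates 3a - 7b ≤ -108. Every candidate vertex is excluded by some other constraint, so the feasible region is empty.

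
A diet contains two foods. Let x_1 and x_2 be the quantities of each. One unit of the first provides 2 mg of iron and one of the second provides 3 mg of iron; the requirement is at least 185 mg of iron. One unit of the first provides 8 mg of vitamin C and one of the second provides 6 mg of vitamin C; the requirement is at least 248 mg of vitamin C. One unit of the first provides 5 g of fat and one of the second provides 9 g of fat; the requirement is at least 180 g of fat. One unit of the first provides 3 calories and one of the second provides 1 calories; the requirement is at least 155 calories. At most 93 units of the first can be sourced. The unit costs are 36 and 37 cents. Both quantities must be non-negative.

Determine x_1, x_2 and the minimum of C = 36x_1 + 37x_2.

Feasible corners and C = 36x_1 + 37x_2:
  (0, 155) → C = 5735
  (185/2, 0) → C = 3330
  (93, 0) → C = 3348
  (40, 35) → C = 2735
The feasible region is unbounded (it extends along (0, 1)), but C strictly increases along every unbounded feasible direction, so there is no improving ray and the minimum is attained at a vertex.

x_1 = 40, x_2 = 35, minimum C = 2735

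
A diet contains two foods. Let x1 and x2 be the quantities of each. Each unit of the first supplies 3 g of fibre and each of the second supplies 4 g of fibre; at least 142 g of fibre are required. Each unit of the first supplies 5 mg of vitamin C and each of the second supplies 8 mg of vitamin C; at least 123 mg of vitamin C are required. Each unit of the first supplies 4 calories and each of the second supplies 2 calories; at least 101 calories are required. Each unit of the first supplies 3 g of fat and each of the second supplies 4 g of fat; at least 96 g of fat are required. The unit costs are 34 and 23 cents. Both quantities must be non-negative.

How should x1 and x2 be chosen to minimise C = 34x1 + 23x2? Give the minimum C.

x1 = 12, x2 = 53/2, minimum C = 2035/2

Feasible corners and C = 34x1 + 23x2:
  (0, 101/2) → C = 2323/2
  (142/3, 0) → C = 4828/3
  (12, 53/2) → C = 2035/2
The feasible region is unbounded (it extends along (0, 1), (1, 0)), but C strictly increases along every unbounded feasible direction, so there is no improving ray and the minimum is attained at a vertex.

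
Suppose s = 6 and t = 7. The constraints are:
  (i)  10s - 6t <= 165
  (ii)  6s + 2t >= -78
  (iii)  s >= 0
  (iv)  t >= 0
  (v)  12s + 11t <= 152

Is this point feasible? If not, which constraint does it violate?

(i): 18 ≤ 165 ✓
(ii): 50 ≥ -78 ✓
(iii): 6 ≥ 0 ✓
(iv): 7 ≥ 0 ✓
(v): 149 ≤ 152 ✓

feasible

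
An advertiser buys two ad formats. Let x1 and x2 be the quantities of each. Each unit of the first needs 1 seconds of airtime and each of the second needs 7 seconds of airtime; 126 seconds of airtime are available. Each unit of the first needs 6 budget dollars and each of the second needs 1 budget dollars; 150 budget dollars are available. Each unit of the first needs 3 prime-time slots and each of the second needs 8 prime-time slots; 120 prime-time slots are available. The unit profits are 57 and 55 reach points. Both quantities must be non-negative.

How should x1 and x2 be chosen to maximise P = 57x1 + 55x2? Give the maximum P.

x1 = 24, x2 = 6, maximum P = 1698

Corner points and P = 57x1 + 55x2:
  (0, 0) → P = 0
  (0, 15) → P = 825
  (25, 0) → P = 1425
  (24, 6) → P = 1698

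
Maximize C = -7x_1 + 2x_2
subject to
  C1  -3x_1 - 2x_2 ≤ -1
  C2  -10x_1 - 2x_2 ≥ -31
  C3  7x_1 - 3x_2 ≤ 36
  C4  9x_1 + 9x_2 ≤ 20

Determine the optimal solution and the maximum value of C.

x_1 = -31/9, x_2 = 17/3, maximum C = 319/9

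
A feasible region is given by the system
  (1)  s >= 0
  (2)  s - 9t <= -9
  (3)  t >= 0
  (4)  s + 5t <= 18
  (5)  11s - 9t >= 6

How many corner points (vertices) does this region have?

Pairwise boundary intersections that survive every other constraint:
  (117/14, 27/14)
  (3/2, 7/6)
  (3, 3)

3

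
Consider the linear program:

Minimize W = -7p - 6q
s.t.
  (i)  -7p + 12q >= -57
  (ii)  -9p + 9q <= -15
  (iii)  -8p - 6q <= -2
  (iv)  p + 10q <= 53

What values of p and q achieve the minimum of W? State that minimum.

Extreme points and W = -7p - 6q:
  (61/23, -221/69) → W = 15/23
  (603/41, 157/41) → W = -5163/41
  (6/7, -17/21) → W = -8/7
  (19/3, 14/3) → W = -217/3

The optimum lies where -7p + 12q = -57 and p + 10q = 53.
Solving simultaneously gives p = 603/41, q = 157/41.

p = 603/41, q = 157/41, minimum W = -5163/41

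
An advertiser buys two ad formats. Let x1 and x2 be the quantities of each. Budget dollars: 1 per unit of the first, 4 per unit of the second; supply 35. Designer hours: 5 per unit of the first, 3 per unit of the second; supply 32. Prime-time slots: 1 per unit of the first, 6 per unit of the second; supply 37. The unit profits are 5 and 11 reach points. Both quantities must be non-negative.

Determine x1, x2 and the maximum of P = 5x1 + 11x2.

x1 = 3, x2 = 17/3, maximum P = 232/3

Vertices and P = 5x1 + 11x2:
  (0, 0) → P = 0
  (0, 37/6) → P = 407/6
  (32/5, 0) → P = 32
  (3, 17/3) → P = 232/3

At the optimal vertex, 5x1 + 3x2 = 32 and x1 + 6x2 = 37.
Solving simultaneously gives x1 = 3, x2 = 17/3.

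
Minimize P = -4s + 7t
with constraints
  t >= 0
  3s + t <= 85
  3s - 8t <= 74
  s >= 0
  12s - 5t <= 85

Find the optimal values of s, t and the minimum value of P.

Extreme points and P = -4s + 7t:
  (0, 0) → P = 0
  (85/12, 0) → P = -85/3
  (0, 85) → P = 595
  (170/9, 85/3) → P = 1105/9

s = 85/12, t = 0, minimum P = -85/3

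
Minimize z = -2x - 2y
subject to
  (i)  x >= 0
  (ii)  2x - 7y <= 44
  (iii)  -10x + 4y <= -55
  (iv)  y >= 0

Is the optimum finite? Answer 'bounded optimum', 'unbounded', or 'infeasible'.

From the feasible point (22, 0), moving in the direction (4, 10) keeps every constraint satisfied while z decreases without bound.

unbounded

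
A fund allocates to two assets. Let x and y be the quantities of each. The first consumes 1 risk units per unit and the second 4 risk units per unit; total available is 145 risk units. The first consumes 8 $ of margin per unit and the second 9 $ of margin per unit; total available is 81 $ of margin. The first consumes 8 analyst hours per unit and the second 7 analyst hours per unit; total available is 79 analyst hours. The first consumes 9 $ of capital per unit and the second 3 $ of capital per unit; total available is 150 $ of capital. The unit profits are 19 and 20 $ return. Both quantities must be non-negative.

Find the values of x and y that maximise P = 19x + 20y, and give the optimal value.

x = 9, y = 1, maximum P = 191

Feasible corners and P = 19x + 20y:
  (0, 0) → P = 0
  (0, 9) → P = 180
  (79/8, 0) → P = 1501/8
  (9, 1) → P = 191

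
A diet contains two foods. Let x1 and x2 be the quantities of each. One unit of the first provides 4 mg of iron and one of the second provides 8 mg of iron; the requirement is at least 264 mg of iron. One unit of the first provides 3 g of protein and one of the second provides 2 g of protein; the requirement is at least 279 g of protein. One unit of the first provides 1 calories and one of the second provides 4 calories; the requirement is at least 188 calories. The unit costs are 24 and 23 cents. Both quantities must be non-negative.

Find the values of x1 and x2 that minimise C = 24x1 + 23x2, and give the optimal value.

x1 = 74, x2 = 57/2, minimum C = 4863/2

Extreme points and C = 24x1 + 23x2:
  (0, 279/2) → C = 6417/2
  (188, 0) → C = 4512
  (74, 57/2) → C = 4863/2
The feasible region is unbounded (it extends along (0, 1), (1, 0)), but C strictly increases along every unbounded feasible direction, so there is no improving ray and the minimum is attained at a vertex.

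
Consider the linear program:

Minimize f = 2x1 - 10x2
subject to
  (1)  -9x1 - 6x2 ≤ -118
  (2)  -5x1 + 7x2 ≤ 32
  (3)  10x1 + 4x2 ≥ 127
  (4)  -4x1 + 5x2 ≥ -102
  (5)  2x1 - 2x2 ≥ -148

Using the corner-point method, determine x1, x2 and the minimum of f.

Feasible corners and f = 2x1 - 10x2:
  (145/12, 37/24) → f = 35/4
  (1202/69, -446/69) → f = 2288/23
  (761/90, 191/18) → f = -446/5
  (874/3, 638/3) → f = -1544

At the optimal vertex, -5x1 + 7x2 = 32 and -4x1 + 5x2 = -102.
Solving simultaneously gives x1 = 874/3, x2 = 638/3.

x1 = 874/3, x2 = 638/3, minimum f = -1544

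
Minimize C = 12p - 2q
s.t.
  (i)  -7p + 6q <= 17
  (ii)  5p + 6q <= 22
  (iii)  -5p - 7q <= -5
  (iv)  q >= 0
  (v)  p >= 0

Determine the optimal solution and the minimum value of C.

Corner points and C = 12p - 2q:
  (5/12, 239/72) → C = -59/36
  (0, 17/6) → C = -17/3
  (22/5, 0) → C = 264/5
  (1, 0) → C = 12
  (0, 5/7) → C = -10/7

At the optimal vertex, -7p + 6q = 17 and p = 0.
Solving simultaneously gives p = 0, q = 17/6.

p = 0, q = 17/6, minimum C = -17/3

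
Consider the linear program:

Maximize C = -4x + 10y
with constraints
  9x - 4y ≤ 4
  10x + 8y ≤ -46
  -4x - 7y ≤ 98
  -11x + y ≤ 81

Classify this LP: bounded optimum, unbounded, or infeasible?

Extreme points and C = -4x + 10y:
  (-19/14, -227/56) → C = -983/28
  (-364/79, -898/79) → C = -7524/79
  (-347/49, 152/49) → C = 2908/49
  (-665/81, -754/81) → C = -4880/81
The feasible region has finitely many vertices and no improving ray; the maximum is 2908/49 at (-347/49, 152/49).

bounded optimum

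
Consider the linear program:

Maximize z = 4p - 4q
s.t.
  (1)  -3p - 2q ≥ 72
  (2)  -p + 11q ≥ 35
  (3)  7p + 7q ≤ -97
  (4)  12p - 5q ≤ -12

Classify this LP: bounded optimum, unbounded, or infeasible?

bounded optimum

Extreme points and z = 4p - 4q:
  (-862/35, 33/35) → z = -716/7
  (-310/7, 213/7) → z = -2092/7
The feasible region has finitely many vertices and no improving ray; the maximum is -716/7 at (-862/35, 33/35).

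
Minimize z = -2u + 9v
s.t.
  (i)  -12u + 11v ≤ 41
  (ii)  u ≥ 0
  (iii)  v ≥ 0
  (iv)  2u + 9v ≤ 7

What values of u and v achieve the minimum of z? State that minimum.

Corner points and z = -2u + 9v:
  (0, 0) → z = 0
  (0, 7/9) → z = 7
  (7/2, 0) → z = -7

The optimum lies where v = 0 and 2u + 9v = 7.
Solving simultaneously gives u = 7/2, v = 0.

u = 7/2, v = 0, minimum z = -7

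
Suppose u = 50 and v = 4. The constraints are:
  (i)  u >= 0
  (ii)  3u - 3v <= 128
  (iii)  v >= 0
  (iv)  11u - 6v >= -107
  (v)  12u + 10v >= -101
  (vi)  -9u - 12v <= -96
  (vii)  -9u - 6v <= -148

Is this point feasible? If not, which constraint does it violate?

not feasible — violates (ii)

Constraint (ii): 3u - 3v = 138, which is not ≤ 128. All other constraints are satisfied.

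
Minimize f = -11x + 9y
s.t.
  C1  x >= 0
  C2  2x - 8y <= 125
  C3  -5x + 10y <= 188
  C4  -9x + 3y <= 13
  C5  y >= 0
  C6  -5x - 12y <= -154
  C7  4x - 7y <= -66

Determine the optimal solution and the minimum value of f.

Corner points and f = -11x + 9y:
  (434/75, 1627/75) → f = 9869/75
  (656/5, 422/5) → f = -3418/5
  (102/41, 1451/123) → f = 3231/41
  (286/83, 946/83) → f = 5368/83

At the optimal vertex, -5x + 10y = 188 and 4x - 7y = -66.
Solving simultaneously gives x = 656/5, y = 422/5.

x = 656/5, y = 422/5, minimum f = -3418/5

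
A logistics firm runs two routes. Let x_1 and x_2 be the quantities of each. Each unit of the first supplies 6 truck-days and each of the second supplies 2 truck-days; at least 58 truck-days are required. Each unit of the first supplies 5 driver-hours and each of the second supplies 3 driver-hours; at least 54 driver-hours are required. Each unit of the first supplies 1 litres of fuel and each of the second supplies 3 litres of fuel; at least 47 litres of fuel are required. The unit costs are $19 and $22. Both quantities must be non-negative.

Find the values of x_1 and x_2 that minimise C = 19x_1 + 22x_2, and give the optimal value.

Extreme points and C = 19x_1 + 22x_2:
  (0, 29) → C = 638
  (47, 0) → C = 893
  (5, 14) → C = 403
The feasible region is unbounded (it extends along (0, 1), (1, 0)), but C strictly increases along every unbounded feasible direction, so there is no improving ray and the minimum is attained at a vertex.

At the optimal vertex, 6x_1 + 2x_2 = 58 and x_1 + 3x_2 = 47.
Solving simultaneously gives x_1 = 5, x_2 = 14.

x_1 = 5, x_2 = 14, minimum C = 403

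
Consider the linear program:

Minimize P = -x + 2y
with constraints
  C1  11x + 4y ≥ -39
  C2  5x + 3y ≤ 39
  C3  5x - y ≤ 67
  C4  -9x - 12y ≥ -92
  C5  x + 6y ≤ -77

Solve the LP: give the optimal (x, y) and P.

x = 229/31, y = -932/31, minimum P = -2093/31

Corner points and P = -x + 2y:
  (229/31, -932/31) → P = -2093/31
  (37/31, -404/31) → P = -845/31
  (325/31, -452/31) → P = -1229/31

The binding constraints are 11x + 4y = -39 and 5x - y = 67.
Solving simultaneously gives x = 229/31, y = -932/31.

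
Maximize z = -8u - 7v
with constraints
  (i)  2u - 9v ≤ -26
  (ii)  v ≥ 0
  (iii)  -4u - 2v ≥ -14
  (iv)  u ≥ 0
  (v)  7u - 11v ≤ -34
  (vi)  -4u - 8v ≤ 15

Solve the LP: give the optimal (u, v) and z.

u = 0, v = 34/11, maximum z = -238/11

Feasible corners and z = -8u - 7v:
  (0, 7) → z = -49
  (43/29, 117/29) → z = -1163/29
  (0, 34/11) → z = -238/11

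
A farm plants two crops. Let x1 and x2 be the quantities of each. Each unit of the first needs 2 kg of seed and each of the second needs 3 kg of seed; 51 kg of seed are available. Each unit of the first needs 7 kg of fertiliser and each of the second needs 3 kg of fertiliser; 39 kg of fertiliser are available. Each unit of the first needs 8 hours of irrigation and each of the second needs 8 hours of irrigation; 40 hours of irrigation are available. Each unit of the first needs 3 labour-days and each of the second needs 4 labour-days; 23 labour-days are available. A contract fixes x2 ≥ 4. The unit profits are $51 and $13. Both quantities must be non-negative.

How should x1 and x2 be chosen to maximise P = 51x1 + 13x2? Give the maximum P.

At the optimal vertex, 8x1 + 8x2 = 40 and x2 = 4.
Solving simultaneously gives x1 = 1, x2 = 4.

x1 = 1, x2 = 4, maximum P = 103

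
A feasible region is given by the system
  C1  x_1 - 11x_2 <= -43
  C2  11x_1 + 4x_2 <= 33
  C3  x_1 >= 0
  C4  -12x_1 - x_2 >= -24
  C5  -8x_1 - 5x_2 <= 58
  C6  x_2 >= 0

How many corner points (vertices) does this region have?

3

Intersecting each pair of boundary lines and keeping only the points that satisfy every inequality leaves:
  (191/125, 506/125)
  (0, 43/11)
  (0, 33/4)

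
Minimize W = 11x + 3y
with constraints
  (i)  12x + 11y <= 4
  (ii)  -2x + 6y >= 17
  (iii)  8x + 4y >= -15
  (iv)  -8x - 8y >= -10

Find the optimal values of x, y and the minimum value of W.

Extreme points and W = 11x + 3y:
  (-163/94, 106/47) → W = -1157/94
  (-181/40, 53/10) → W = -271/8
  (-79/28, 53/28) → W = -355/14

The binding constraints are 12x + 11y = 4 and 8x + 4y = -15.
Solving simultaneously gives x = -181/40, y = 53/10.

x = -181/40, y = 53/10, minimum W = -271/8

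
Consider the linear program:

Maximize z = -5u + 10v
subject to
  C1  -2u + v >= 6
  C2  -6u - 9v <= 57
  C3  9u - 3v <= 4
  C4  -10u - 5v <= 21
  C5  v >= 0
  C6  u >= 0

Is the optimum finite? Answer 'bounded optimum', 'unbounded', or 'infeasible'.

unbounded

From the feasible point (22/3, 62/3), moving in the direction (0, 1) keeps every constraint satisfied while z increases without bound.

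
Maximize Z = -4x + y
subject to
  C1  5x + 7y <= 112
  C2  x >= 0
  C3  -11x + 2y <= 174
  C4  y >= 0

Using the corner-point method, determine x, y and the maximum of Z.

Corner points and Z = -4x + y:
  (0, 16) → Z = 16
  (112/5, 0) → Z = -448/5
  (0, 0) → Z = 0

The binding constraints are 5x + 7y = 112 and x = 0.
Solving simultaneously gives x = 0, y = 16.

x = 0, y = 16, maximum Z = 16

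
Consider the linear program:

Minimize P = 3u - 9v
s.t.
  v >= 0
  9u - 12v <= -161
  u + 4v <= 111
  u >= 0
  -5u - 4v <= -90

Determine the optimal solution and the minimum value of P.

Corner points and P = 3u - 9v:
  (43/3, 145/6) → P = -349/2
  (109/24, 1615/96) → P = -4409/32
  (0, 111/4) → P = -999/4
  (0, 45/2) → P = -405/2

The optimum lies where u + 4v = 111 and u = 0.
Solving simultaneously gives u = 0, v = 111/4.

u = 0, v = 111/4, minimum P = -999/4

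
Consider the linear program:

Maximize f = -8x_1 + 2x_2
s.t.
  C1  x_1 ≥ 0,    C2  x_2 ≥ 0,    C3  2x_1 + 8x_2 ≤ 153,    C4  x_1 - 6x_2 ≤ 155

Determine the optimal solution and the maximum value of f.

Feasible corners and f = -8x_1 + 2x_2:
  (0, 0) → f = 0
  (0, 153/8) → f = 153/4
  (153/2, 0) → f = -612

x_1 = 0, x_2 = 153/8, maximum f = 153/4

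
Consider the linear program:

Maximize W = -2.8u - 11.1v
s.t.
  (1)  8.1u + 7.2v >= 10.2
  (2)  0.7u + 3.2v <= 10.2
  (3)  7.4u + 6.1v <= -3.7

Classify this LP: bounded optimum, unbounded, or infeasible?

infeasible

The boundaries 8.1u + 7.2v = 10.2 and 0.7u + 3.2v = 10.2 meet at (-170/87, 629/174), but that point violates 7.4u + 6.1v ≤ -3.7. Every candidate vertex is excluded by some other constraint, so the feasible region is empty.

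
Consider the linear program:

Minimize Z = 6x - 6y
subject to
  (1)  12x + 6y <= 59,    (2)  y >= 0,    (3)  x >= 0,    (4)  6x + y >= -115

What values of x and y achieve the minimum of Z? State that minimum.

x = 0, y = 59/6, minimum Z = -59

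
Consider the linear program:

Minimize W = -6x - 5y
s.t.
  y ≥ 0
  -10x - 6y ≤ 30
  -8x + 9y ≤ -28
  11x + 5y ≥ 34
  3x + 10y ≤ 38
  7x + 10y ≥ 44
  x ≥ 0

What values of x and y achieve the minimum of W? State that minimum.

x = 38/3, y = 0, minimum W = -76

Corner points and W = -6x - 5y:
  (38/3, 0) → W = -76
  (44/7, 0) → W = -264/7
  (622/107, 220/107) → W = -4832/107
  (52/11, 12/11) → W = -372/11

The optimum lies where y = 0 and 3x + 10y = 38.
Solving simultaneously gives x = 38/3, y = 0.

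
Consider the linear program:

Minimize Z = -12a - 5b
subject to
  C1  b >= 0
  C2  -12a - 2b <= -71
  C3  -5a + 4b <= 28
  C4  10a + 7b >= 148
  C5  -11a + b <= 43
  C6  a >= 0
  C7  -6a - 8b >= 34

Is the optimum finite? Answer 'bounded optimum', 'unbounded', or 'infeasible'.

The boundaries b = 0 and 10a + 7b = 148 meet at (74/5, 0), but that point violates -6a - 8b ≥ 34. Every candidate vertex is excluded by some other constraint, so the feasible region is empty.

infeasible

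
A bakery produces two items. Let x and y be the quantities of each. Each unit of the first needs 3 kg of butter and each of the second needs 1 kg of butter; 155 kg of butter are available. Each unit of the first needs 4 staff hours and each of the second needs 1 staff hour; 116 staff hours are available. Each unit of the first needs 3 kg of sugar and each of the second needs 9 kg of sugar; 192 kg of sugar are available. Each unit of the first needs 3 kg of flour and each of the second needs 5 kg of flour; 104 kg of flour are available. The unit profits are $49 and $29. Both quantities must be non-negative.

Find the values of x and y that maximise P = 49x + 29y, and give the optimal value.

Vertices and P = 49x + 29y:
  (0, 0) → P = 0
  (0, 104/5) → P = 3016/5
  (29, 0) → P = 1421
  (28, 4) → P = 1488

At the optimal vertex, 4x + y = 116 and 3x + 5y = 104.
Solving simultaneously gives x = 28, y = 4.

x = 28, y = 4, maximum P = 1488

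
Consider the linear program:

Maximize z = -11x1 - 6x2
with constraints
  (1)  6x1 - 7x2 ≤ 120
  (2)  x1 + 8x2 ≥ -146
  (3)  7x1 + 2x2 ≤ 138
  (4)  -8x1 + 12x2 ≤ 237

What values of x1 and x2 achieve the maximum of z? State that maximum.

Vertices and z = -11x1 - 6x2:
  (-62/55, -996/55) → z = 6658/55
  (1206/61, -12/61) → z = -13194/61
  (-48, -49/4) → z = 1203/2
  (591/50, 2763/100) → z = -1479/5

At the optimal vertex, x1 + 8x2 = -146 and -8x1 + 12x2 = 237.
Solving simultaneously gives x1 = -48, x2 = -49/4.

x1 = -48, x2 = -49/4, maximum z = 1203/2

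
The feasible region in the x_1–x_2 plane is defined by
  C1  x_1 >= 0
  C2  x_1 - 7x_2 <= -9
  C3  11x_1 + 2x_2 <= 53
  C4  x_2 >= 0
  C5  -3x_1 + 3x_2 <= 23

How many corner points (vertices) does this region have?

4

Pairwise boundary intersections that survive every other constraint:
  (0, 9/7)
  (0, 23/3)
  (353/79, 152/79)
  (113/39, 412/39)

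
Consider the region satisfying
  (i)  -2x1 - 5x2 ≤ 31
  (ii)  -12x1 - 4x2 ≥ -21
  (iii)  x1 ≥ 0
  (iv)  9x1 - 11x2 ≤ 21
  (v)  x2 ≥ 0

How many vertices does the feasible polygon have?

3

Pairwise boundary intersections that survive every other constraint:
  (0, 21/4)
  (7/4, 0)
  (0, 0)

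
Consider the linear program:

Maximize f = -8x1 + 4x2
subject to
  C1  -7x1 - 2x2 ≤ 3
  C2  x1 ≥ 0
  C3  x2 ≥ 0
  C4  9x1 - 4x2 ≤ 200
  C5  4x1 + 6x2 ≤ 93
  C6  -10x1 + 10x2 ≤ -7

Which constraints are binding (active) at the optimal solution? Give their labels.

C3 and C6

Feasible corners and f = -8x1 + 4x2:
  (200/9, 0) → f = -1600/9
  (7/10, 0) → f = -28/5
  (786/35, 37/70) → f = -6214/35
  (243/25, 451/50) → f = -1042/25

The maximum is at (7/10, 0). Substituting into each constraint, equality holds for C3 and C6; the remaining constraints have slack.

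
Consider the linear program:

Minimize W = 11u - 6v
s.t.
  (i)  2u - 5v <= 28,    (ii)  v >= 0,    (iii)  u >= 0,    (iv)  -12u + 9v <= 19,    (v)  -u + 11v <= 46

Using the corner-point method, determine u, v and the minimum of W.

u = 0, v = 19/9, minimum W = -38/3

Feasible corners and W = 11u - 6v:
  (14, 0) → W = 154
  (538/17, 120/17) → W = 5198/17
  (0, 0) → W = 0
  (0, 19/9) → W = -38/3
  (5/3, 13/3) → W = -23/3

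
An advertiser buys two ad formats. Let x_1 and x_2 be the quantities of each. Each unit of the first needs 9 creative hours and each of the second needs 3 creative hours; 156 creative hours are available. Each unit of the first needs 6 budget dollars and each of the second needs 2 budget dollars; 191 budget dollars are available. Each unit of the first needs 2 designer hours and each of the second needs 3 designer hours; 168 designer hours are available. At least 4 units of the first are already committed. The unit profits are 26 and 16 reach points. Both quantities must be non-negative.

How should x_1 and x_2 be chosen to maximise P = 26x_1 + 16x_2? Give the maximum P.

Feasible corners and P = 26x_1 + 16x_2:
  (52/3, 0) → P = 1352/3
  (4, 0) → P = 104
  (4, 40) → P = 744

The optimum lies where 9x_1 + 3x_2 = 156 and x_1 = 4.
Solving simultaneously gives x_1 = 4, x_2 = 40.

x_1 = 4, x_2 = 40, maximum P = 744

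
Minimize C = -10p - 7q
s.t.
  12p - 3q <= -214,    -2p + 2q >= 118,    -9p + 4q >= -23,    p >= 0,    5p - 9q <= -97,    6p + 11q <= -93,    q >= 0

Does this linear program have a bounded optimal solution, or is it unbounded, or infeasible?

The boundaries 12p - 3q = -214 and p = 0 meet at (0, 214/3), but that point violates 6p + 11q ≤ -93. Every candidate vertex is excluded by some other constraint, so the feasible region is empty.

infeasible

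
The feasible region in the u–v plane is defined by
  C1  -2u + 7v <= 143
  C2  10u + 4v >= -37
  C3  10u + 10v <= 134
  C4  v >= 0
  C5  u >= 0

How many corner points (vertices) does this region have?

Pairwise boundary intersections that survive every other constraint:
  (67/5, 0)
  (0, 67/5)
  (0, 0)

3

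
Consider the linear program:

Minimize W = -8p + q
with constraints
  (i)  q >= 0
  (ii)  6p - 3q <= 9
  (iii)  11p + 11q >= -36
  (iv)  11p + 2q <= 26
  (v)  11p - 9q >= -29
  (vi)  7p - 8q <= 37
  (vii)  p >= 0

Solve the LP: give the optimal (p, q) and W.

Corner points and W = -8p + q:
  (3/2, 0) → W = -12
  (0, 0) → W = 0
  (32/15, 19/15) → W = -79/5
  (16/11, 5) → W = -73/11
  (0, 29/9) → W = 29/9

p = 32/15, q = 19/15, minimum W = -79/5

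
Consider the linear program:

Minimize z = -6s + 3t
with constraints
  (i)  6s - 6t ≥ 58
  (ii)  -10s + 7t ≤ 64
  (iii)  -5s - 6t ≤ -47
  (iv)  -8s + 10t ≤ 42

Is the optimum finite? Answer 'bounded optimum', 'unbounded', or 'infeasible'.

unbounded

From the feasible point (105/11, -4/33), moving in the direction (10, 8) keeps every constraint satisfied while z decreases without bound.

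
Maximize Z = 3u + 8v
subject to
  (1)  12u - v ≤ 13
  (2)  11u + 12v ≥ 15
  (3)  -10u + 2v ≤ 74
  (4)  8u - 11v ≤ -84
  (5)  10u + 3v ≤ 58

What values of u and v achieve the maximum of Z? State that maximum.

u = -53/25, v = 132/5, maximum Z = 5121/25

Feasible corners and Z = 3u + 8v:
  (227/124, 278/31) → Z = 9577/124
  (97/46, 283/23) → Z = 4819/46
  (-429/71, 482/71) → Z = 2569/71
  (-843/217, 1044/217) → Z = 5823/217
  (-53/25, 132/5) → Z = 5121/25

The optimum lies where -10u + 2v = 74 and 10u + 3v = 58.
Solving simultaneously gives u = -53/25, v = 132/5.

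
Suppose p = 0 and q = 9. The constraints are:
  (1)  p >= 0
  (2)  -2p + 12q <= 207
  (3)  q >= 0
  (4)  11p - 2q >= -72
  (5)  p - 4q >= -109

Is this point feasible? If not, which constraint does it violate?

(1): 0 ≥ 0 ✓
(2): 108 ≤ 207 ✓
(3): 9 ≥ 0 ✓
(4): -18 ≥ -72 ✓
(5): -36 ≥ -109 ✓

feasible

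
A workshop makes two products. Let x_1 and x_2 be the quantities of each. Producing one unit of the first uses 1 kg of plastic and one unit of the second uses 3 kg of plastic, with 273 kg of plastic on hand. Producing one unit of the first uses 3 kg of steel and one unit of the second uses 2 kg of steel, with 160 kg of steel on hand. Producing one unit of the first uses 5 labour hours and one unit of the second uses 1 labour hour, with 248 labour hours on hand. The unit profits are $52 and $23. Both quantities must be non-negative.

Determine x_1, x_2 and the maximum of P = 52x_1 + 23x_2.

x_1 = 48, x_2 = 8, maximum P = 2680

Feasible corners and P = 52x_1 + 23x_2:
  (0, 0) → P = 0
  (0, 80) → P = 1840
  (248/5, 0) → P = 12896/5
  (48, 8) → P = 2680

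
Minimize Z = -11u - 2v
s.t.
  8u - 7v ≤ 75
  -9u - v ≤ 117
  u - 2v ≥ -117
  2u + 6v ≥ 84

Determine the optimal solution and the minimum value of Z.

u = 323/3, v = 337/3, minimum Z = -1409

Corner points and Z = -11u - 2v:
  (323/3, 337/3) → Z = -1409
  (519/31, 261/31) → Z = -201
  (-351/19, 936/19) → Z = 1989/19
  (-393/26, 495/26) → Z = 3333/26

The optimum lies where 8u - 7v = 75 and u - 2v = -117.
Solving simultaneously gives u = 323/3, v = 337/3.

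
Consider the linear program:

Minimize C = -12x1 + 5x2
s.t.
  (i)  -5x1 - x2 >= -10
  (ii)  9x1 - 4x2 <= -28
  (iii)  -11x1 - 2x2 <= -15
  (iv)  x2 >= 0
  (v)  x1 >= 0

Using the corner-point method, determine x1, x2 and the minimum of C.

x1 = 12/29, x2 = 230/29, minimum C = 1006/29

Vertices and C = -12x1 + 5x2:
  (12/29, 230/29) → C = 1006/29
  (0, 10) → C = 50
  (2/31, 443/62) → C = 2167/62
  (0, 15/2) → C = 75/2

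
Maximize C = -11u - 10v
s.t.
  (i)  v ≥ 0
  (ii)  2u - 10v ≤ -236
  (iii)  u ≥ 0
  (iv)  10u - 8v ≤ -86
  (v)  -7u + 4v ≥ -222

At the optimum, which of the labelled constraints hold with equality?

Extreme points and C = -11u - 10v:
  (0, 118/5) → C = -236
  (257/21, 547/21) → C = -8297/21
  (265/2, 1411/8) → C = -12885/4
The feasible region is unbounded (it extends along (0, 1), (4, 7)), but C strictly decreases along every unbounded feasible direction, so there is no improving ray and the maximum is attained at a vertex.

The maximum is at (0, 118/5). Substituting into each constraint, equality holds for (ii) and (iii); the remaining constraints have slack.

(ii) and (iii)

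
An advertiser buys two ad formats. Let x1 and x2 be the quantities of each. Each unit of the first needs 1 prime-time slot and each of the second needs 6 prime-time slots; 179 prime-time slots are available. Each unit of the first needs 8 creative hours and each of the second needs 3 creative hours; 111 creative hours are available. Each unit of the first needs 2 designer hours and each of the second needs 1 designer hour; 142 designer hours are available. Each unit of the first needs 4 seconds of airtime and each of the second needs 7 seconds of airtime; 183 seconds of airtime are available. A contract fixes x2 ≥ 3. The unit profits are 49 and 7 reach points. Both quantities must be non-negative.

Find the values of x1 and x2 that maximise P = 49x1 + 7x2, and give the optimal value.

Feasible corners and P = 49x1 + 7x2:
  (0, 183/7) → P = 183
  (0, 3) → P = 21
  (57/11, 255/11) → P = 4578/11
  (51/4, 3) → P = 2583/4

x1 = 51/4, x2 = 3, maximum P = 2583/4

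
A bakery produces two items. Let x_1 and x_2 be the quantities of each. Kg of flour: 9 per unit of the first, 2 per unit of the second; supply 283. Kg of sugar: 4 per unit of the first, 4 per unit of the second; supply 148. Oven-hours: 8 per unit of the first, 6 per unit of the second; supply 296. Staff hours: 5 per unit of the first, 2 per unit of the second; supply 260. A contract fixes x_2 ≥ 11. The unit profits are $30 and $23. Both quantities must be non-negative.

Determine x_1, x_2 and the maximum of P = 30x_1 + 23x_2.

Vertices and P = 30x_1 + 23x_2:
  (0, 37) → P = 851
  (0, 11) → P = 253
  (26, 11) → P = 1033

The optimum lies where 4x_1 + 4x_2 = 148 and x_2 = 11.
Solving simultaneously gives x_1 = 26, x_2 = 11.

x_1 = 26, x_2 = 11, maximum P = 1033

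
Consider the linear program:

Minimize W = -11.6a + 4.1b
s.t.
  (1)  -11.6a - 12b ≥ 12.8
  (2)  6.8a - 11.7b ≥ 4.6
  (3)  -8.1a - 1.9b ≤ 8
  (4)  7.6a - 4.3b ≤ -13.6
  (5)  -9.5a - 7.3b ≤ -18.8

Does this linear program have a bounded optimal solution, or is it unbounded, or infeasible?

The boundaries -11.6a - 12b = 12.8 and -9.5a - 7.3b = -18.8 meet at (7976/733, -8492/733), but that point violates 7.6a - 4.3b ≤ -13.6. Every candidate vertex is excluded by some other constraint, so the feasible region is empty.

infeasible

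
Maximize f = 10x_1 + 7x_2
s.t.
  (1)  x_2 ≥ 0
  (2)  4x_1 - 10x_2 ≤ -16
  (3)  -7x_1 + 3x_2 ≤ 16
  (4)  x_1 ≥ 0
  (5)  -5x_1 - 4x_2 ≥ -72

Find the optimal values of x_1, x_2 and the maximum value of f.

x_1 = 328/33, x_2 = 184/33, maximum f = 4568/33

Extreme points and f = 10x_1 + 7x_2:
  (0, 8/5) → f = 56/5
  (328/33, 184/33) → f = 4568/33
  (0, 16/3) → f = 112/3
  (152/43, 584/43) → f = 5608/43

At the optimal vertex, 4x_1 - 10x_2 = -16 and -5x_1 - 4x_2 = -72.
Solving simultaneously gives x_1 = 328/33, x_2 = 184/33.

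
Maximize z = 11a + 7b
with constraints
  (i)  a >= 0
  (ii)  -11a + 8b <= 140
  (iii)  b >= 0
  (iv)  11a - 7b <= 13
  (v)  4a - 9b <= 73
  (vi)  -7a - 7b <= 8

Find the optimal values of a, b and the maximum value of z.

Feasible corners and z = 11a + 7b:
  (0, 35/2) → z = 245/2
  (0, 0) → z = 0
  (1084/11, 153) → z = 2155
  (13/11, 0) → z = 13

a = 1084/11, b = 153, maximum z = 2155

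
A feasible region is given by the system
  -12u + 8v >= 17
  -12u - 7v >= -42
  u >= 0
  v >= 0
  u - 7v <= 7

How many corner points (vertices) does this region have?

The feasible vertices (each the meet of two boundaries and inside every other half-plane) are:
  (217/180, 59/15)
  (0, 17/8)
  (0, 6)

3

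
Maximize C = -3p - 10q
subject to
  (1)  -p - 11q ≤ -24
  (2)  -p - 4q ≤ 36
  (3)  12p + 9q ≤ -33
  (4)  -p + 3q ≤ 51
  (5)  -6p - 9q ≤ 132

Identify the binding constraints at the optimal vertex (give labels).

Feasible corners and C = -3p - 10q:
  (-193/41, 107/41) → C = -491/41
  (-556/19, 92/19) → C = 748/19
  (-62/5, 193/15) → C = -1372/15
  (-95/3, 58/9) → C = 275/9

The maximum is at (-556/19, 92/19). Substituting into each constraint, equality holds for (1) and (5); the remaining constraints have slack.

(1) and (5)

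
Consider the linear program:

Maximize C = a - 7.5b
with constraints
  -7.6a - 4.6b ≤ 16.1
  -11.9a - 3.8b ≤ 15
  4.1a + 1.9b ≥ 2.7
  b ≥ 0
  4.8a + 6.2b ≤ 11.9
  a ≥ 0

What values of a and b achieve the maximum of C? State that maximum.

Corner points and C = a - 7.5b:
  (27/41, 0) → C = 27/41
  (0, 27/19) → C = -405/38
  (119/48, 0) → C = 119/48
  (0, 119/62) → C = -1785/124

The binding constraints are b = 0 and 4.8a + 6.2b = 11.9.
Solving simultaneously gives a = 119/48, b = 0.

a = 119/48, b = 0, maximum C = 119/48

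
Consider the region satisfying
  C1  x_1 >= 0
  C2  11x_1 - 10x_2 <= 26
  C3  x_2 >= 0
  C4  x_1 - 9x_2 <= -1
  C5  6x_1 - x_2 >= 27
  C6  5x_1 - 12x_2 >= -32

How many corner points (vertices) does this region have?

Intersecting each pair of boundary lines and keeping only the points that satisfy every inequality leaves:
  (244/49, 141/49)
  (316/41, 241/41)
  (356/67, 327/67)

3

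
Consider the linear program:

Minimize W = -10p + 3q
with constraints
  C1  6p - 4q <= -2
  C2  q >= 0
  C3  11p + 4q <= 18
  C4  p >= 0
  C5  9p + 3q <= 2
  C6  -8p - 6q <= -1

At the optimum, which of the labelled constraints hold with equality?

C1 and C5

Feasible corners and W = -10p + 3q:
  (0, 1/2) → W = 3/2
  (1/27, 5/9) → W = 35/27
  (0, 2/3) → W = 2

The minimum is at (1/27, 5/9). Substituting into each constraint, equality holds for C1 and C5; the remaining constraints have slack.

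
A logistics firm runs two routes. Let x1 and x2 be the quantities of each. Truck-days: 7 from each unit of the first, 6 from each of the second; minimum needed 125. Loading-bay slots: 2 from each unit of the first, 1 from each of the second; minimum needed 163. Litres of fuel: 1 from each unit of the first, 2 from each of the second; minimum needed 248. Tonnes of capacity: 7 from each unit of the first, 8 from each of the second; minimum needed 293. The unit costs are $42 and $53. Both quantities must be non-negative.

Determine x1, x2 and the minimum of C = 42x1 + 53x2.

Extreme points and C = 42x1 + 53x2:
  (0, 163) → C = 8639
  (248, 0) → C = 10416
  (26, 111) → C = 6975
The feasible region is unbounded (it extends along (0, 1), (1, 0)), but C strictly increases along every unbounded feasible direction, so there is no improving ray and the minimum is attained at a vertex.

The binding constraints are 2x1 + x2 = 163 and x1 + 2x2 = 248.
Solving simultaneously gives x1 = 26, x2 = 111.

x1 = 26, x2 = 111, minimum C = 6975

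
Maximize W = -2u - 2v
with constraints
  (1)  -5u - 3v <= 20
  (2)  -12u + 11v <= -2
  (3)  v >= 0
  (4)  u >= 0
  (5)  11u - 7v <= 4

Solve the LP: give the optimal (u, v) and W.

Extreme points and W = -2u - 2v:
  (1/6, 0) → W = -1/3
  (30/37, 26/37) → W = -112/37
  (4/11, 0) → W = -8/11

u = 1/6, v = 0, maximum W = -1/3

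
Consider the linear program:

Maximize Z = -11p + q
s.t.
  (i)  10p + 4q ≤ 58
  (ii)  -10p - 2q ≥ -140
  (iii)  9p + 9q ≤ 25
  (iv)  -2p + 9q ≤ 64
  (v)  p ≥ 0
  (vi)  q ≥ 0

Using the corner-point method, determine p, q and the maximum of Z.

p = 0, q = 25/9, maximum Z = 25/9

Extreme points and Z = -11p + q:
  (0, 25/9) → Z = 25/9
  (25/9, 0) → Z = -275/9
  (0, 0) → Z = 0

The optimum lies where 9p + 9q = 25 and p = 0.
Solving simultaneously gives p = 0, q = 25/9.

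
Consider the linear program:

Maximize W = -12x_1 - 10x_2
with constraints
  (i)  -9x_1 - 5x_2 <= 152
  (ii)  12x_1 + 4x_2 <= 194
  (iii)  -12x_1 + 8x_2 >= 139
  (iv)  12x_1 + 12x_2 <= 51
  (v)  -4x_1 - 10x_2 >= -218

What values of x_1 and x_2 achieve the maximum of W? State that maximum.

x_1 = -637/44, x_2 = -191/44, maximum W = 4777/22

At the optimal vertex, -9x_1 - 5x_2 = 152 and -12x_1 + 8x_2 = 139.
Solving simultaneously gives x_1 = -637/44, x_2 = -191/44.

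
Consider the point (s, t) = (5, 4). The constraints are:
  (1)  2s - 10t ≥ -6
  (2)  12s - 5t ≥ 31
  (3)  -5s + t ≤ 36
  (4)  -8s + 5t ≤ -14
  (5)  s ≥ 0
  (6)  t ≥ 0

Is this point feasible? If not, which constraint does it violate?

not feasible — violates (1)

Constraint (1): 2s - 10t = -30, which is not ≥ -6. All other constraints are satisfied.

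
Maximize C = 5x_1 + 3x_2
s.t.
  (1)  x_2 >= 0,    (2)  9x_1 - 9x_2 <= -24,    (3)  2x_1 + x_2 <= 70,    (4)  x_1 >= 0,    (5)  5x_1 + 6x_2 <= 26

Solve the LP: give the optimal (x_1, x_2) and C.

Feasible corners and C = 5x_1 + 3x_2:
  (0, 8/3) → C = 8
  (10/11, 118/33) → C = 168/11
  (0, 13/3) → C = 13

The binding constraints are 9x_1 - 9x_2 = -24 and 5x_1 + 6x_2 = 26.
Solving simultaneously gives x_1 = 10/11, x_2 = 118/33.

x_1 = 10/11, x_2 = 118/33, maximum C = 168/11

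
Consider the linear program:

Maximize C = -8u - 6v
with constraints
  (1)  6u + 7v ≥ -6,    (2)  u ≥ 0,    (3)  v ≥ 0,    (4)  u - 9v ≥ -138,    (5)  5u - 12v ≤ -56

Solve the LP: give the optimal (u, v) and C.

Feasible corners and C = -8u - 6v:
  (0, 46/3) → C = -92
  (0, 14/3) → C = -28
  (384/11, 634/33) → C = -4340/11

u = 0, v = 14/3, maximum C = -28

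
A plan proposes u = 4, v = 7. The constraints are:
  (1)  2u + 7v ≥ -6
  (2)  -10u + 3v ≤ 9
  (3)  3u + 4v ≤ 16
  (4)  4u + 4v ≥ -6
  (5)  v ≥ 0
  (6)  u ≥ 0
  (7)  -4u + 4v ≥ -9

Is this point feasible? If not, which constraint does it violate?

not feasible — violates (3)

Constraint (3): 3u + 4v = 40, which is not ≤ 16. All other constraints are satisfied.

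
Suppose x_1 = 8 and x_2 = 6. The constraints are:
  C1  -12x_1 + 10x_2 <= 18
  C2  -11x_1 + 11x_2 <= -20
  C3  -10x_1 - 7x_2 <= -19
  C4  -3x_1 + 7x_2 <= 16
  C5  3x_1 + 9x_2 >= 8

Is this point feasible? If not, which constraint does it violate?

Constraint C4: -3x_1 + 7x_2 = 18, which is not ≤ 16. All other constraints are satisfied.

not feasible — violates C4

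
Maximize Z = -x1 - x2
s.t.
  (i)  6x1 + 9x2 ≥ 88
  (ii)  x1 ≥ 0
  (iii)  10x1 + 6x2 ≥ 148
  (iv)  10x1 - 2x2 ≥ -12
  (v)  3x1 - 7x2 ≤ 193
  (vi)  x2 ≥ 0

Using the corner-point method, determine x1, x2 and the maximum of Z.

x1 = 74/5, x2 = 0, maximum Z = -74/5

Corner points and Z = -x1 - x2:
  (14/5, 20) → Z = -114/5
  (74/5, 0) → Z = -74/5
  (193/3, 0) → Z = -193/3
The feasible region is unbounded (it extends along (1, 5), (7, 3)), but Z strictly decreases along every unbounded feasible direction, so there is no improving ray and the maximum is attained at a vertex.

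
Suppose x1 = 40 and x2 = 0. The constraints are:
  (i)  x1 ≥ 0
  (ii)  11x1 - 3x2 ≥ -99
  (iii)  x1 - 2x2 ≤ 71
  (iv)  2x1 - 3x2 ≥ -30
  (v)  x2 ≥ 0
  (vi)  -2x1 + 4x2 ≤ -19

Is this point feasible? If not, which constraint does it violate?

(i): 40 ≥ 0 ✓
(ii): 440 ≥ -99 ✓
(iii): 40 ≤ 71 ✓
(iv): 80 ≥ -30 ✓
(v): 0 ≥ 0 ✓
(vi): -80 ≤ -19 ✓

feasible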